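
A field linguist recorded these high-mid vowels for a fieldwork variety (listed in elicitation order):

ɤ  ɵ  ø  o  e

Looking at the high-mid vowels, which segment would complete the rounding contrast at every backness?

Unrounded: /e/ (front), /ɤ/ (back).
Rounded: /ø/ (front), /ɵ/ (central), /o/ (back).
The central row has no unrounded member, so the gap is the central unrounded vowel /ɘ/.

/ɘ/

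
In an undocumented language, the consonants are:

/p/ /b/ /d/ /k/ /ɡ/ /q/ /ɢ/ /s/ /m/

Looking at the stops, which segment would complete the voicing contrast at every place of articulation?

/t/

Voiceless: /p/ (bilabial), /k/ (velar), /q/ (uvular).
Voiced: /b/ (bilabial), /d/ (alveolar), /ɡ/ (velar), /ɢ/ (uvular).
The alveolar row has no voiceless member, so the gap is the voiceless alveolar stop /t/.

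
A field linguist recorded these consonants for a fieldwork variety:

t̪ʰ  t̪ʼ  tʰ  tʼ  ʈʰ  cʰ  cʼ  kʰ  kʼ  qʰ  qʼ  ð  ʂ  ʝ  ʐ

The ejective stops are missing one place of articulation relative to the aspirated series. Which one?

Aspirated: /t̪ʰ/ (dental), /tʰ/ (alveolar), /ʈʰ/ (retroflex), /cʰ/ (palatal), /kʰ/ (velar), /qʰ/ (uvular).
Ejective: /t̪ʼ/ (dental), /tʼ/ (alveolar), /cʼ/ (palatal), /kʼ/ (velar), /qʼ/ (uvular).
Every place of articulation has an ejective member except retroflex, where /ʈʼ/ would be expected.

retroflex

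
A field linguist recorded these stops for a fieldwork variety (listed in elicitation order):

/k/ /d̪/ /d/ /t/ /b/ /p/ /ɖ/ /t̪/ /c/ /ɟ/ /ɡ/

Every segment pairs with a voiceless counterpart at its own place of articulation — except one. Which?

/ɖ/

Bilabial: /p/ ~ /b/
Dental: /t̪/ ~ /d̪/
Alveolar: /t/ ~ /d/
Palatal: /c/ ~ /ɟ/
Velar: /k/ ~ /ɡ/
Retroflex: only /ɖ/ (voiced); no voiceless partner.
So /ɖ/ is the unpaired segment.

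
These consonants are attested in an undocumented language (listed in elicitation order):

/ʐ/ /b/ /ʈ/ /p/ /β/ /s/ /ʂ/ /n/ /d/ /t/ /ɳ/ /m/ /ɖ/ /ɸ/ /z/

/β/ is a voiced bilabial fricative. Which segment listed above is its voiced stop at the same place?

/b/

The voiced stop at the same place is a voiced bilabial stop — in this inventory, /b/.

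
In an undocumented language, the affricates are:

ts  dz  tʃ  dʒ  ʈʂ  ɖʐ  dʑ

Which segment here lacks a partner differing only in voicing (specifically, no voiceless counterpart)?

Alveolar: /ts/ ~ /dz/
Postalveolar: /tʃ/ ~ /dʒ/
Retroflex: /ʈʂ/ ~ /ɖʐ/
Alveolo-palatal: only /dʑ/ (voiced); no voiceless partner.
So /dʑ/ is the unpaired segment.

/dʑ/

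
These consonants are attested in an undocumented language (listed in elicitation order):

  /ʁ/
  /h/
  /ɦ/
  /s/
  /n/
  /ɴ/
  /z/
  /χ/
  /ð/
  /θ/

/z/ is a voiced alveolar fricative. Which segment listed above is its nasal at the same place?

/n/

The nasal at the same place is an alveolar nasal — in this inventory, /n/.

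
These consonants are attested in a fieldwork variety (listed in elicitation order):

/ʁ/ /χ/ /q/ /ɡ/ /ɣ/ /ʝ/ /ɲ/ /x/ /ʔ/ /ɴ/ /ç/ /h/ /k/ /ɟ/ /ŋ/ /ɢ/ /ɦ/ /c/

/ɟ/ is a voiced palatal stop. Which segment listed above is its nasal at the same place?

/ɲ/

The nasal at the same place is a palatal nasal — in this inventory, /ɲ/.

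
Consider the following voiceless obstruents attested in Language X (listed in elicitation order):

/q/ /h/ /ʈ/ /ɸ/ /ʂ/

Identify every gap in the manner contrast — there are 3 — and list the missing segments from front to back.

/p/, /χ/, /ʔ/

bilabial: stop —, fricative /ɸ/.
retroflex: stop /ʈ/, fricative /ʂ/.
uvular: stop /q/, fricative —.
glottal: stop —, fricative /h/.
Gaps, from front to back: bilabial lacks stop (/p/); uvular lacks fricative (/χ/); glottal lacks stop (/ʔ/).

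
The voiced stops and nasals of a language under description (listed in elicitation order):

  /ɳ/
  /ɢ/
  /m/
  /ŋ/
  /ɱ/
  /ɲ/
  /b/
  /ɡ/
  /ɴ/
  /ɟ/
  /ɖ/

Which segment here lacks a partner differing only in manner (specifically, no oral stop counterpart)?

/ɱ/

Bilabial: /b/ ~ /m/
Retroflex: /ɖ/ ~ /ɳ/
Palatal: /ɟ/ ~ /ɲ/
Velar: /ɡ/ ~ /ŋ/
Uvular: /ɢ/ ~ /ɴ/
Labiodental: only /ɱ/ (nasal); no oral stop partner.
So /ɱ/ is the unpaired segment.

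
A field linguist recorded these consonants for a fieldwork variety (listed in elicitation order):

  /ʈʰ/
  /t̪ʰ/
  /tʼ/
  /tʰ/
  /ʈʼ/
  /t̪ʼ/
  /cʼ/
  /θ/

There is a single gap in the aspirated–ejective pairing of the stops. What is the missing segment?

/cʰ/

place of articulation  aspirated  ejective
dental            t̪ʰ       t̪ʼ     
alveolar          tʰ        tʼ      
retroflex         ʈʰ        ʈʼ      
palatal           —         cʼ      
The palatal row has no aspirated member, so the gap is the aspirated palatal stop /cʰ/.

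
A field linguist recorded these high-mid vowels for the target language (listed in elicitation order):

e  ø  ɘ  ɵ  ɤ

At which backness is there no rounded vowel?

back

front: unrounded /e/, rounded /ø/.
central: unrounded /ɘ/, rounded /ɵ/.
back: unrounded /ɤ/, rounded —.
Every backness has a rounded member except back, where /o/ would be expected.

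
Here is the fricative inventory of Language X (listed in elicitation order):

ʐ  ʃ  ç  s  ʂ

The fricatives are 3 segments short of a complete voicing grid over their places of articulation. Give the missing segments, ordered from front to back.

Voiceless: /s/ (alveolar), /ʃ/ (postalveolar), /ʂ/ (retroflex), /ç/ (palatal).
Voiced: /ʐ/ (retroflex).
Gaps, from front to back: alveolar lacks voiced (/z/); postalveolar lacks voiced (/ʒ/); palatal lacks voiced (/ʝ/).

/z/, /ʒ/, /ʝ/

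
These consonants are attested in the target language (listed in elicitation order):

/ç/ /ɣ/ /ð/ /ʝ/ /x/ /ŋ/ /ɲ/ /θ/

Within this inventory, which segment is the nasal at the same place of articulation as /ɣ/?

/ŋ/

/ɣ/ is a voiced velar fricative.
The nasal at the same place is a velar nasal — in this inventory, /ŋ/.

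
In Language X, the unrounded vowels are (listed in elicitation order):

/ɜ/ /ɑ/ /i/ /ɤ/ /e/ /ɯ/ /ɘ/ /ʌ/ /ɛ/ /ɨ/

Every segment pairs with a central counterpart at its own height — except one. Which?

/ɑ/

High: /i/ ~ /ɨ/ ~ /ɯ/
High-mid: /e/ ~ /ɘ/ ~ /ɤ/
Low-mid: /ɛ/ ~ /ɜ/ ~ /ʌ/
Low: only /ɑ/ (back); no central partner.
So /ɑ/ is the unpaired segment.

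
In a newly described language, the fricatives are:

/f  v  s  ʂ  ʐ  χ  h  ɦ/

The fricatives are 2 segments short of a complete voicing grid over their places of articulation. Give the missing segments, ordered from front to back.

place of articulation  voiceless  voiced  
labiodental       f         v       
alveolar          s         —       
retroflex         ʂ         ʐ       
uvular            χ         —       
glottal           h         ɦ       
Gaps, from front to back: alveolar lacks voiced (/z/); uvular lacks voiced (/ʁ/).

/z/, /ʁ/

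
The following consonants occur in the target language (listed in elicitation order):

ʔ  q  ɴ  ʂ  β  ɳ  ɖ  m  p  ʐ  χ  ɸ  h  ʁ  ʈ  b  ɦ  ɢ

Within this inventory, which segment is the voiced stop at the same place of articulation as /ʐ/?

/ɖ/

/ʐ/ is a voiced retroflex fricative.
The voiced stop at the same place is a voiced retroflex stop — in this inventory, /ɖ/.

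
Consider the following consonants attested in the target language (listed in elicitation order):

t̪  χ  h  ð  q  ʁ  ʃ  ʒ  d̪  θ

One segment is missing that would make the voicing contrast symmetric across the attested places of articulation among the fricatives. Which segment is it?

Voiceless: /θ/ (dental), /ʃ/ (postalveolar), /χ/ (uvular), /h/ (glottal).
Voiced: /ð/ (dental), /ʒ/ (postalveolar), /ʁ/ (uvular).
The glottal row has no voiced member, so the gap is the voiced glottal fricative /ɦ/.

/ɦ/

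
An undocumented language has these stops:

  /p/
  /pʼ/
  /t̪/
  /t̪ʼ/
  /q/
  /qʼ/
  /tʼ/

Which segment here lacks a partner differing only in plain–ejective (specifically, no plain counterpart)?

Bilabial: /p/ ~ /pʼ/
Dental: /t̪/ ~ /t̪ʼ/
Uvular: /q/ ~ /qʼ/
Alveolar: only /tʼ/ (ejective); no plain partner.
So /tʼ/ is the unpaired segment.

/tʼ/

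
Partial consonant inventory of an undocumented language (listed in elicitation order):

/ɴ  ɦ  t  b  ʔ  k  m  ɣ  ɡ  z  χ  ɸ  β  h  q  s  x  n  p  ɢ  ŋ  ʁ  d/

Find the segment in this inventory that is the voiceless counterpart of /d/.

/d/ is a voiced alveolar stop.
The voiceless counterpart is a voiceless alveolar stop — in this inventory, /t/.

/t/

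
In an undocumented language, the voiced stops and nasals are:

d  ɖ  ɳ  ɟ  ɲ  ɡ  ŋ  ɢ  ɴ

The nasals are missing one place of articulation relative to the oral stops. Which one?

Oral stop: /d/ (alveolar), /ɖ/ (retroflex), /ɟ/ (palatal), /ɡ/ (velar), /ɢ/ (uvular).
Nasal: /ɳ/ (retroflex), /ɲ/ (palatal), /ŋ/ (velar), /ɴ/ (uvular).
Every place of articulation has a nasal member except alveolar, where /n/ would be expected.

alveolar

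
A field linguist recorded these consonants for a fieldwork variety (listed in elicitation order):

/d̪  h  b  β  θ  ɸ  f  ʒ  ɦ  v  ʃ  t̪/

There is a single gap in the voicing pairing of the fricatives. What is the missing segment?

place of articulation  voiceless  voiced  
bilabial          ɸ         β       
labiodental       f         v       
dental            θ         —       
postalveolar      ʃ         ʒ       
glottal           h         ɦ       
The dental row has no voiced member, so the gap is the voiced dental fricative /ð/.

/ð/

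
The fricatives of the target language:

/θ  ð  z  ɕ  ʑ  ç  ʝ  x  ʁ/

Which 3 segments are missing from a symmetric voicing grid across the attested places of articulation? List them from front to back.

dental: voiceless /θ/, voiced /ð/.
alveolar: voiceless —, voiced /z/.
alveolo-palatal: voiceless /ɕ/, voiced /ʑ/.
palatal: voiceless /ç/, voiced /ʝ/.
velar: voiceless /x/, voiced —.
uvular: voiceless —, voiced /ʁ/.
Gaps, from front to back: alveolar lacks voiceless (/s/); velar lacks voiced (/ɣ/); uvular lacks voiceless (/χ/).

/s/, /ɣ/, /χ/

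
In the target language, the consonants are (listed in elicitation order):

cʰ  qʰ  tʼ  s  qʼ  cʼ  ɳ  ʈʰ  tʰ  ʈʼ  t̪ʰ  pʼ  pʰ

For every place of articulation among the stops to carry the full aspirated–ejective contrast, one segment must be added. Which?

/t̪ʼ/

bilabial: aspirated /pʰ/, ejective /pʼ/.
dental: aspirated /t̪ʰ/, ejective —.
alveolar: aspirated /tʰ/, ejective /tʼ/.
retroflex: aspirated /ʈʰ/, ejective /ʈʼ/.
palatal: aspirated /cʰ/, ejective /cʼ/.
uvular: aspirated /qʰ/, ejective /qʼ/.
The dental row has no ejective member, so the gap is the ejective dental stop /t̪ʼ/.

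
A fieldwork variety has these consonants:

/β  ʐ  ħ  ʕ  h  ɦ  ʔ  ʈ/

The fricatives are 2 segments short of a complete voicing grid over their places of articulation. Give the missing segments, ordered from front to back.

Voiceless: /ħ/ (pharyngeal), /h/ (glottal).
Voiced: /β/ (bilabial), /ʐ/ (retroflex), /ʕ/ (pharyngeal), /ɦ/ (glottal).
Gaps, from front to back: bilabial lacks voiceless (/ɸ/); retroflex lacks voiceless (/ʂ/).

/ɸ/, /ʂ/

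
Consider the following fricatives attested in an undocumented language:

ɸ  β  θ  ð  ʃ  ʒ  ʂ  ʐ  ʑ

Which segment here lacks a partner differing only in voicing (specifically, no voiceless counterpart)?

/ʑ/

Bilabial: /ɸ/ ~ /β/
Dental: /θ/ ~ /ð/
Postalveolar: /ʃ/ ~ /ʒ/
Retroflex: /ʂ/ ~ /ʐ/
Alveolo-palatal: only /ʑ/ (voiced); no voiceless partner.
So /ʑ/ is the unpaired segment.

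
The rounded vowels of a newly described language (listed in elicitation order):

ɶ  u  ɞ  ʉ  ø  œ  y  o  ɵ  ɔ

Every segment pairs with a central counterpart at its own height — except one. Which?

High: /y/ ~ /ʉ/ ~ /u/
High-mid: /ø/ ~ /ɵ/ ~ /o/
Low-mid: /œ/ ~ /ɞ/ ~ /ɔ/
Low: only /ɶ/ (front); no central partner.
So /ɶ/ is the unpaired segment.

/ɶ/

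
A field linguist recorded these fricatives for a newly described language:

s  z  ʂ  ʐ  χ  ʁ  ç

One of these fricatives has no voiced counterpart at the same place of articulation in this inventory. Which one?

/ç/

Alveolar: /s/ ~ /z/
Retroflex: /ʂ/ ~ /ʐ/
Uvular: /χ/ ~ /ʁ/
Palatal: only /ç/ (voiceless); no voiced partner.
So /ç/ is the unpaired segment.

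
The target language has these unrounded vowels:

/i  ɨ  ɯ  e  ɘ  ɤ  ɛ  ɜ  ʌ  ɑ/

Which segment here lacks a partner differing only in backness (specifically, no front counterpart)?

High: /i/ ~ /ɨ/ ~ /ɯ/
High-mid: /e/ ~ /ɘ/ ~ /ɤ/
Low-mid: /ɛ/ ~ /ɜ/ ~ /ʌ/
Low: only /ɑ/ (back); no front partner.
So /ɑ/ is the unpaired segment.

/ɑ/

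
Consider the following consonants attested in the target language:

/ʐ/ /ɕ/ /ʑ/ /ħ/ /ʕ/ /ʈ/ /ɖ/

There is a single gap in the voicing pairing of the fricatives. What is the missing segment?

/ʂ/

retroflex: voiceless —, voiced /ʐ/.
alveolo-palatal: voiceless /ɕ/, voiced /ʑ/.
pharyngeal: voiceless /ħ/, voiced /ʕ/.
The retroflex row has no voiceless member, so the gap is the voiceless retroflex fricative /ʂ/.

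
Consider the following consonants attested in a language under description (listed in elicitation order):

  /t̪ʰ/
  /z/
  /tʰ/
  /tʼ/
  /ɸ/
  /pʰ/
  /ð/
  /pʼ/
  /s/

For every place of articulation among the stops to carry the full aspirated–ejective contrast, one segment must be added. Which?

/t̪ʼ/

place of articulation  aspirated  ejective
bilabial          pʰ        pʼ      
dental            t̪ʰ       —       
alveolar          tʰ        tʼ      
The dental row has no ejective member, so the gap is the ejective dental stop /t̪ʼ/.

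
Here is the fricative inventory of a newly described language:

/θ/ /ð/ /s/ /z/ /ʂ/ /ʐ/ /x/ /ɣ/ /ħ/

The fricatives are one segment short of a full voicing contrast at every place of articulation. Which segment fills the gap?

dental: voiceless /θ/, voiced /ð/.
alveolar: voiceless /s/, voiced /z/.
retroflex: voiceless /ʂ/, voiced /ʐ/.
velar: voiceless /x/, voiced /ɣ/.
pharyngeal: voiceless /ħ/, voiced —.
The pharyngeal row has no voiced member, so the gap is the voiced pharyngeal fricative /ʕ/.

/ʕ/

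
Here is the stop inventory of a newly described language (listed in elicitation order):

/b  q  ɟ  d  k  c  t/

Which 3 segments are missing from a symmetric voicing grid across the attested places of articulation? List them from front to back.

/p/, /ɡ/, /ɢ/

Voiceless: /t/ (alveolar), /c/ (palatal), /k/ (velar), /q/ (uvular).
Voiced: /b/ (bilabial), /d/ (alveolar), /ɟ/ (palatal).
Gaps, from front to back: bilabial lacks voiceless (/p/); velar lacks voiced (/ɡ/); uvular lacks voiced (/ɢ/).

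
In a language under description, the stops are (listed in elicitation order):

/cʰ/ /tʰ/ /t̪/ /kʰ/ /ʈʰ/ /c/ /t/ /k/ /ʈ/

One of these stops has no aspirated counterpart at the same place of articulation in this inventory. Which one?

/t̪/

Alveolar: /t/ ~ /tʰ/
Retroflex: /ʈ/ ~ /ʈʰ/
Palatal: /c/ ~ /cʰ/
Velar: /k/ ~ /kʰ/
Dental: only /t̪/ (plain); no aspirated partner.
So /t̪/ is the unpaired segment.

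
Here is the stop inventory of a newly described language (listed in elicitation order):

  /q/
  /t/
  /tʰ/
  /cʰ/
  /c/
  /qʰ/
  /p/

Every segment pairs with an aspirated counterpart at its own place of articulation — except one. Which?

/p/

Alveolar: /t/ ~ /tʰ/
Palatal: /c/ ~ /cʰ/
Uvular: /q/ ~ /qʰ/
Bilabial: only /p/ (plain); no aspirated partner.
So /p/ is the unpaired segment.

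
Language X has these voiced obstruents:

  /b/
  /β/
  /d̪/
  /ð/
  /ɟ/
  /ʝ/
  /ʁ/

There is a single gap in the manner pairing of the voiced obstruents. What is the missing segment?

/ɢ/

bilabial: stop /b/, fricative /β/.
dental: stop /d̪/, fricative /ð/.
palatal: stop /ɟ/, fricative /ʝ/.
uvular: stop —, fricative /ʁ/.
The uvular row has no stop member, so the gap is the uvular stop /ɢ/.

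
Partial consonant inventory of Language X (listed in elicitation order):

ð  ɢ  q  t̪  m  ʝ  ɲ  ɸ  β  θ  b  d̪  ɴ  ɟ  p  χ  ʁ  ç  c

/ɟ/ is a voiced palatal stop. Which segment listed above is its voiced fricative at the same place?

/ʝ/

The voiced fricative at the same place is a voiced palatal fricative — in this inventory, /ʝ/.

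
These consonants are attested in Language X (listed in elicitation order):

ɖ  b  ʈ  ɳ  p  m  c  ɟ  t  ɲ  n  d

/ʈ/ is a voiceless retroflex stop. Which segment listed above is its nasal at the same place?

/ɳ/

The nasal at the same place is a retroflex nasal — in this inventory, /ɳ/.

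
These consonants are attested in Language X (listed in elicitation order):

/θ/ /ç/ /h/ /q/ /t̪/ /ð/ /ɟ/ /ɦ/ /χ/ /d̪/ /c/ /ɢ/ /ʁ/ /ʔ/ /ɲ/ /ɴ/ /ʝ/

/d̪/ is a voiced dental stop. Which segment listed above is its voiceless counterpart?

/t̪/

The voiceless counterpart is a voiceless dental stop — in this inventory, /t̪/.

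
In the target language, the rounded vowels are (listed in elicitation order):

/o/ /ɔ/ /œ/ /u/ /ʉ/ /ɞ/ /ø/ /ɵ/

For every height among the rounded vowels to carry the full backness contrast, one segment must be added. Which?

/y/

Front: /ø/ (high-mid), /œ/ (low-mid).
Central: /ʉ/ (high), /ɵ/ (high-mid), /ɞ/ (low-mid).
Back: /u/ (high), /o/ (high-mid), /ɔ/ (low-mid).
The high row has no front member, so the gap is the high front rounded vowel /y/.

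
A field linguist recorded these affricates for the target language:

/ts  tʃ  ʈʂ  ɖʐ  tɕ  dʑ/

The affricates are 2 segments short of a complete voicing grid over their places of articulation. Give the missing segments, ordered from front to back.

alveolar: voiceless /ts/, voiced —.
postalveolar: voiceless /tʃ/, voiced —.
retroflex: voiceless /ʈʂ/, voiced /ɖʐ/.
alveolo-palatal: voiceless /tɕ/, voiced /dʑ/.
Gaps, from front to back: alveolar lacks voiced (/dz/); postalveolar lacks voiced (/dʒ/).

/dz/, /dʒ/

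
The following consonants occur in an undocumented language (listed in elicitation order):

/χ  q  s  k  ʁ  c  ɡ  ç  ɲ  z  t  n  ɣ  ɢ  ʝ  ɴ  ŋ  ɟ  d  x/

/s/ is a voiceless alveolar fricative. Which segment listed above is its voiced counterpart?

/z/

The voiced counterpart is a voiced alveolar fricative — in this inventory, /z/.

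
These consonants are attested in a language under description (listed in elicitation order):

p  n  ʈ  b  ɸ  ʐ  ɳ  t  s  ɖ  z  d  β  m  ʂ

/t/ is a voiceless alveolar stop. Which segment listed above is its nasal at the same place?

The nasal at the same place is an alveolar nasal — in this inventory, /n/.

/n/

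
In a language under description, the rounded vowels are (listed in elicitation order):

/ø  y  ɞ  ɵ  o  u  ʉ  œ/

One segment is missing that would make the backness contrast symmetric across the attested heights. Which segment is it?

/ɔ/

Front: /y/ (high), /ø/ (high-mid), /œ/ (low-mid).
Central: /ʉ/ (high), /ɵ/ (high-mid), /ɞ/ (low-mid).
Back: /u/ (high), /o/ (high-mid).
The low-mid row has no back member, so the gap is the low-mid back rounded vowel /ɔ/.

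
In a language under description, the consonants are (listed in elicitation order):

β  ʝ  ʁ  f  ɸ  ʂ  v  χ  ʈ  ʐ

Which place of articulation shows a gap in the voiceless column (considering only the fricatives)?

palatal

bilabial: voiceless /ɸ/, voiced /β/.
labiodental: voiceless /f/, voiced /v/.
retroflex: voiceless /ʂ/, voiced /ʐ/.
palatal: voiceless —, voiced /ʝ/.
uvular: voiceless /χ/, voiced /ʁ/.
Every place of articulation has a voiceless member except palatal, where /ç/ would be expected.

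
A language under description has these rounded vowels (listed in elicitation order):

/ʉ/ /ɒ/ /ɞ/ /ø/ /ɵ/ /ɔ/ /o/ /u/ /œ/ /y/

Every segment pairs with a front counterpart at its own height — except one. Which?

High: /y/ ~ /ʉ/ ~ /u/
High-mid: /ø/ ~ /ɵ/ ~ /o/
Low-mid: /œ/ ~ /ɞ/ ~ /ɔ/
Low: only /ɒ/ (back); no front partner.
So /ɒ/ is the unpaired segment.

/ɒ/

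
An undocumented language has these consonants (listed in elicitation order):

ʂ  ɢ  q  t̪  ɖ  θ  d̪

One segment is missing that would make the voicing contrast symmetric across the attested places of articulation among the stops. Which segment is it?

dental: voiceless /t̪/, voiced /d̪/.
retroflex: voiceless —, voiced /ɖ/.
uvular: voiceless /q/, voiced /ɢ/.
The retroflex row has no voiceless member, so the gap is the voiceless retroflex stop /ʈ/.

/ʈ/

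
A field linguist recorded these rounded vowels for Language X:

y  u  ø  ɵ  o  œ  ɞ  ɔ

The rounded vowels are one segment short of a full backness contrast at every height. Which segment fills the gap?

/ʉ/

Front: /y/ (high), /ø/ (high-mid), /œ/ (low-mid).
Central: /ɵ/ (high-mid), /ɞ/ (low-mid).
Back: /u/ (high), /o/ (high-mid), /ɔ/ (low-mid).
The high row has no central member, so the gap is the high central rounded vowel /ʉ/.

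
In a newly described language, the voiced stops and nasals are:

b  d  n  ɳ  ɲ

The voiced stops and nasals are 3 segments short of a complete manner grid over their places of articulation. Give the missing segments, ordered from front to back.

/m/, /ɖ/, /ɟ/

place of articulation  oral stop  nasal   
bilabial          b         —       
alveolar          d         n       
retroflex         —         ɳ       
palatal           —         ɲ       
Gaps, from front to back: bilabial lacks nasal (/m/); retroflex lacks oral stop (/ɖ/); palatal lacks oral stop (/ɟ/).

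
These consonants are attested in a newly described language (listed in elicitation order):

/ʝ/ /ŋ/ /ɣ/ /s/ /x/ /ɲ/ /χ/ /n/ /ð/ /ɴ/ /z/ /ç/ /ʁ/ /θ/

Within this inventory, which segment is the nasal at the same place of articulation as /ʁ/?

/ʁ/ is a voiced uvular fricative.
The nasal at the same place is an uvular nasal — in this inventory, /ɴ/.

/ɴ/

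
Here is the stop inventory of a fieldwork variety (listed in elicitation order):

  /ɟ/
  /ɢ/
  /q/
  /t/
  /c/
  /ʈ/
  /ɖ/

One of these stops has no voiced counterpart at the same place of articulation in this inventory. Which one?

Retroflex: /ʈ/ ~ /ɖ/
Palatal: /c/ ~ /ɟ/
Uvular: /q/ ~ /ɢ/
Alveolar: only /t/ (voiceless); no voiced partner.
So /t/ is the unpaired segment.

/t/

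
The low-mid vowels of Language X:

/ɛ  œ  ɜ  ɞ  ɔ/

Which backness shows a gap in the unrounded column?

backness          unrounded  rounded 
front             ɛ         œ       
central           ɜ         ɞ       
back              —         ɔ       
Every backness has an unrounded member except back, where /ʌ/ would be expected.

back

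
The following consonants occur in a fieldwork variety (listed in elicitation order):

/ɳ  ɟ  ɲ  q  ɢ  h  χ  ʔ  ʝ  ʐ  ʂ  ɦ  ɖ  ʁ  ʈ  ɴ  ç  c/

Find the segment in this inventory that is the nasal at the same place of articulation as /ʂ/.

/ɳ/

/ʂ/ is a voiceless retroflex fricative.
The nasal at the same place is a retroflex nasal — in this inventory, /ɳ/.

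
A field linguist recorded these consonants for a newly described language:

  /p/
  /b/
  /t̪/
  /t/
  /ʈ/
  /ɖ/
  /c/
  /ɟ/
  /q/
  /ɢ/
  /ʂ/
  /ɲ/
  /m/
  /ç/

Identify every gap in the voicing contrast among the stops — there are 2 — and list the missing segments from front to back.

place of articulation  voiceless  voiced  
bilabial          p         b       
dental            t̪        —       
alveolar          t         —       
retroflex         ʈ         ɖ       
palatal           c         ɟ       
uvular            q         ɢ       
Gaps, from front to back: dental lacks voiced (/d̪/); alveolar lacks voiced (/d/).

/d̪/, /d/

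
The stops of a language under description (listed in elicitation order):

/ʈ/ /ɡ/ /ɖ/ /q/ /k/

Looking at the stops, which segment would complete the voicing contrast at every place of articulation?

/ɢ/

place of articulation  voiceless  voiced  
retroflex         ʈ         ɖ       
velar             k         ɡ       
uvular            q         —       
The uvular row has no voiced member, so the gap is the voiced uvular stop /ɢ/.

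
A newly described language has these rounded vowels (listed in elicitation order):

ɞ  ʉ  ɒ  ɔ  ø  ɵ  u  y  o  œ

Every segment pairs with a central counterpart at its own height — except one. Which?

/ɒ/

High: /y/ ~ /ʉ/ ~ /u/
High-mid: /ø/ ~ /ɵ/ ~ /o/
Low-mid: /œ/ ~ /ɞ/ ~ /ɔ/
Low: only /ɒ/ (back); no central partner.
So /ɒ/ is the unpaired segment.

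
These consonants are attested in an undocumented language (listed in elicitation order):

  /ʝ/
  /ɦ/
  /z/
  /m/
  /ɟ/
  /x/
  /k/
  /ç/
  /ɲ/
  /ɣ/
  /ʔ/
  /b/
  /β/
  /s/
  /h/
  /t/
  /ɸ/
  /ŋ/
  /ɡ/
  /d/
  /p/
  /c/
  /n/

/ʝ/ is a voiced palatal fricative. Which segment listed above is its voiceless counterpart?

The voiceless counterpart is a voiceless palatal fricative — in this inventory, /ç/.

/ç/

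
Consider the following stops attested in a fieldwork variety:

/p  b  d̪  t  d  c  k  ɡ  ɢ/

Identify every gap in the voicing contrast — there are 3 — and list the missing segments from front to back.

/t̪/, /ɟ/, /q/

Voiceless: /p/ (bilabial), /t/ (alveolar), /c/ (palatal), /k/ (velar).
Voiced: /b/ (bilabial), /d̪/ (dental), /d/ (alveolar), /ɡ/ (velar), /ɢ/ (uvular).
Gaps, from front to back: dental lacks voiceless (/t̪/); palatal lacks voiced (/ɟ/); uvular lacks voiceless (/q/).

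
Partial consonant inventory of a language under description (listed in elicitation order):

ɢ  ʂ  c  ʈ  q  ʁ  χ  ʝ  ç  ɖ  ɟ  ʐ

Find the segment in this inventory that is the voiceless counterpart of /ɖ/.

/ɖ/ is a voiced retroflex stop.
The voiceless counterpart is a voiceless retroflex stop — in this inventory, /ʈ/.

/ʈ/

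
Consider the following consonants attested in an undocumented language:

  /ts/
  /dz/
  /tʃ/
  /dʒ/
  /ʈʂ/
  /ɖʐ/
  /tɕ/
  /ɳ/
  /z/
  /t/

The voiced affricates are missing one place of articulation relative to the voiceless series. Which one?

alveolo-palatal

alveolar: voiceless /ts/, voiced /dz/.
postalveolar: voiceless /tʃ/, voiced /dʒ/.
retroflex: voiceless /ʈʂ/, voiced /ɖʐ/.
alveolo-palatal: voiceless /tɕ/, voiced —.
Every place of articulation has a voiced member except alveolo-palatal, where /dʑ/ would be expected.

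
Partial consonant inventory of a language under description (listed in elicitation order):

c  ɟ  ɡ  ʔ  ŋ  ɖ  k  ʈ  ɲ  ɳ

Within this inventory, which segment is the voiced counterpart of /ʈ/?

/ɖ/

/ʈ/ is a voiceless retroflex stop.
The voiced counterpart is a voiced retroflex stop — in this inventory, /ɖ/.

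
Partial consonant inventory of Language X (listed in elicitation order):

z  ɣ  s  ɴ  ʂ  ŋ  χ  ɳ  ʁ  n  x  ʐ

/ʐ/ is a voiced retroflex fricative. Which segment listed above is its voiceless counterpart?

/ʂ/

The voiceless counterpart is a voiceless retroflex fricative — in this inventory, /ʂ/.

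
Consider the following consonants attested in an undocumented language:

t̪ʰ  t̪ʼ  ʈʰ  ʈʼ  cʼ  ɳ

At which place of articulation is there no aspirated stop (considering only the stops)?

palatal

place of articulation  aspirated  ejective
dental            t̪ʰ       t̪ʼ     
retroflex         ʈʰ        ʈʼ      
palatal           —         cʼ      
Every place of articulation has an aspirated member except palatal, where /cʰ/ would be expected.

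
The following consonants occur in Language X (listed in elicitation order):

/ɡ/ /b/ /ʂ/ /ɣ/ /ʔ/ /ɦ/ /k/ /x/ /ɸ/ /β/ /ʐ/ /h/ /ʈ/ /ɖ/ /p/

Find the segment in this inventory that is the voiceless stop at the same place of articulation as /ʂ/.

/ʂ/ is a voiceless retroflex fricative.
The voiceless stop at the same place is a voiceless retroflex stop — in this inventory, /ʈ/.

/ʈ/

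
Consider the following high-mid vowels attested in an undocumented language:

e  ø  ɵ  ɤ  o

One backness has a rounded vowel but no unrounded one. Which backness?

backness          unrounded  rounded 
front             e         ø       
central           —         ɵ       
back              ɤ         o       
Every backness has an unrounded member except central, where /ɘ/ would be expected.

central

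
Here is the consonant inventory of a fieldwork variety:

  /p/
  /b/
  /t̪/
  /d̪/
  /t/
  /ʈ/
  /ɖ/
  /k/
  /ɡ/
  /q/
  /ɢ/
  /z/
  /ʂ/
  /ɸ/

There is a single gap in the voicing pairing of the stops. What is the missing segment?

/d/

place of articulation  voiceless  voiced  
bilabial          p         b       
dental            t̪        d̪      
alveolar          t         —       
retroflex         ʈ         ɖ       
velar             k         ɡ       
uvular            q         ɢ       
The alveolar row has no voiced member, so the gap is the voiced alveolar stop /d/.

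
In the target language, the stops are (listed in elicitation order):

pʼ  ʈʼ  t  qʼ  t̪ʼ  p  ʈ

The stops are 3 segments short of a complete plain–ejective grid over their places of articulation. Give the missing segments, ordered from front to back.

/t̪/, /tʼ/, /q/

place of articulation  plain     ejective
bilabial          p         pʼ      
dental            —         t̪ʼ     
alveolar          t         —       
retroflex         ʈ         ʈʼ      
uvular            —         qʼ      
Gaps, from front to back: dental lacks plain (/t̪/); alveolar lacks ejective (/tʼ/); uvular lacks plain (/q/).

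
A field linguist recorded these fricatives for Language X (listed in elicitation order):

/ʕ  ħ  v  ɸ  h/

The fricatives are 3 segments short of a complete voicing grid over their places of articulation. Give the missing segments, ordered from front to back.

/β/, /f/, /ɦ/

Voiceless: /ɸ/ (bilabial), /ħ/ (pharyngeal), /h/ (glottal).
Voiced: /v/ (labiodental), /ʕ/ (pharyngeal).
Gaps, from front to back: bilabial lacks voiced (/β/); labiodental lacks voiceless (/f/); glottal lacks voiced (/ɦ/).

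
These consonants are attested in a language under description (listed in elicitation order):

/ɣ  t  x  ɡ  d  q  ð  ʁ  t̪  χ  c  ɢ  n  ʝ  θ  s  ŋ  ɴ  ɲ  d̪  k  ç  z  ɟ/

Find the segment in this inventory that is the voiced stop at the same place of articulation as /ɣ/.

/ɡ/

/ɣ/ is a voiced velar fricative.
The voiced stop at the same place is a voiced velar stop — in this inventory, /ɡ/.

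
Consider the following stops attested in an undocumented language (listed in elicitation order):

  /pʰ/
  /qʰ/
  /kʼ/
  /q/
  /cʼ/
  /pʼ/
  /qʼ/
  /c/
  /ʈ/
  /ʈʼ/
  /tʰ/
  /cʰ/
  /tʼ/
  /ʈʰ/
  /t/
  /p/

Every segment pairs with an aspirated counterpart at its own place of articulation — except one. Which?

/kʼ/

Bilabial: /p/ ~ /pʰ/ ~ /pʼ/
Alveolar: /t/ ~ /tʰ/ ~ /tʼ/
Retroflex: /ʈ/ ~ /ʈʰ/ ~ /ʈʼ/
Palatal: /c/ ~ /cʰ/ ~ /cʼ/
Uvular: /q/ ~ /qʰ/ ~ /qʼ/
Velar: only /kʼ/ (ejective); no aspirated partner.
So /kʼ/ is the unpaired segment.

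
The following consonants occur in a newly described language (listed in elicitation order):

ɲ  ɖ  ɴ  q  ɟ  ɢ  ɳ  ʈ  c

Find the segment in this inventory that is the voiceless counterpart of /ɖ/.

/ʈ/

/ɖ/ is a voiced retroflex stop.
The voiceless counterpart is a voiceless retroflex stop — in this inventory, /ʈ/.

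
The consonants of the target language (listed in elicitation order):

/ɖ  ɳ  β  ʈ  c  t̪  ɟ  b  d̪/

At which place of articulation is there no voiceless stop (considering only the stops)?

bilabial

Voiceless: /t̪/ (dental), /ʈ/ (retroflex), /c/ (palatal).
Voiced: /b/ (bilabial), /d̪/ (dental), /ɖ/ (retroflex), /ɟ/ (palatal).
Every place of articulation has a voiceless member except bilabial, where /p/ would be expected.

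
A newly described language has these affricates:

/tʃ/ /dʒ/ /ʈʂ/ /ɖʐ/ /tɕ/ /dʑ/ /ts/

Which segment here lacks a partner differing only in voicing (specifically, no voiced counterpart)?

Postalveolar: /tʃ/ ~ /dʒ/
Retroflex: /ʈʂ/ ~ /ɖʐ/
Alveolo-palatal: /tɕ/ ~ /dʑ/
Alveolar: only /ts/ (voiceless); no voiced partner.
So /ts/ is the unpaired segment.

/ts/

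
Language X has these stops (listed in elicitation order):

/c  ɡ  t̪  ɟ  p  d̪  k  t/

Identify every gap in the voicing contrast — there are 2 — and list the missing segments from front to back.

place of articulation  voiceless  voiced  
bilabial          p         —       
dental            t̪        d̪      
alveolar          t         —       
palatal           c         ɟ       
velar             k         ɡ       
Gaps, from front to back: bilabial lacks voiced (/b/); alveolar lacks voiced (/d/).

/b/, /d/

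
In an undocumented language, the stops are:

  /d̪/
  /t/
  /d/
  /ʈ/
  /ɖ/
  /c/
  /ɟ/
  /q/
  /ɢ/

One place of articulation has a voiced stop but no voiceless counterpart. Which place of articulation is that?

Voiceless: /t/ (alveolar), /ʈ/ (retroflex), /c/ (palatal), /q/ (uvular).
Voiced: /d̪/ (dental), /d/ (alveolar), /ɖ/ (retroflex), /ɟ/ (palatal), /ɢ/ (uvular).
Every place of articulation has a voiceless member except dental, where /t̪/ would be expected.

dental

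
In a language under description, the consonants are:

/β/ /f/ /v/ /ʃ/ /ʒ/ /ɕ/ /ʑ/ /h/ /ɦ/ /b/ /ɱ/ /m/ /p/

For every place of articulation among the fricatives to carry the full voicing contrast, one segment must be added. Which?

/ɸ/

place of articulation  voiceless  voiced  
bilabial          —         β       
labiodental       f         v       
postalveolar      ʃ         ʒ       
alveolo-palatal   ɕ         ʑ       
glottal           h         ɦ       
The bilabial row has no voiceless member, so the gap is the voiceless bilabial fricative /ɸ/.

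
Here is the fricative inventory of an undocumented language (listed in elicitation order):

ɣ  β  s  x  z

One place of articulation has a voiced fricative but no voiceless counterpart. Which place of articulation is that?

bilabial

Voiceless: /s/ (alveolar), /x/ (velar).
Voiced: /β/ (bilabial), /z/ (alveolar), /ɣ/ (velar).
Every place of articulation has a voiceless member except bilabial, where /ɸ/ would be expected.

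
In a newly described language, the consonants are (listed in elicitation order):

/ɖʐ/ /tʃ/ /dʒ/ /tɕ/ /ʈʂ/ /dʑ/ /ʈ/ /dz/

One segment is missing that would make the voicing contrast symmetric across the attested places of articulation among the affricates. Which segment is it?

alveolar: voiceless —, voiced /dz/.
postalveolar: voiceless /tʃ/, voiced /dʒ/.
retroflex: voiceless /ʈʂ/, voiced /ɖʐ/.
alveolo-palatal: voiceless /tɕ/, voiced /dʑ/.
The alveolar row has no voiceless member, so the gap is the voiceless alveolar affricate /ts/.

/ts/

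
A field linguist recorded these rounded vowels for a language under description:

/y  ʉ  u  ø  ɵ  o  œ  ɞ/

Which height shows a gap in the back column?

height            front     central   back    
high              y         ʉ         u       
high-mid          ø         ɵ         o       
low-mid           œ         ɞ         —       
Every height has a back member except low-mid, where /ɔ/ would be expected.

low-mid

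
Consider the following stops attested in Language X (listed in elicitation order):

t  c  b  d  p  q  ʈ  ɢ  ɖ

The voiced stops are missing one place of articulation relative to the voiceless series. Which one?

palatal

bilabial: voiceless /p/, voiced /b/.
alveolar: voiceless /t/, voiced /d/.
retroflex: voiceless /ʈ/, voiced /ɖ/.
palatal: voiceless /c/, voiced —.
uvular: voiceless /q/, voiced /ɢ/.
Every place of articulation has a voiced member except palatal, where /ɟ/ would be expected.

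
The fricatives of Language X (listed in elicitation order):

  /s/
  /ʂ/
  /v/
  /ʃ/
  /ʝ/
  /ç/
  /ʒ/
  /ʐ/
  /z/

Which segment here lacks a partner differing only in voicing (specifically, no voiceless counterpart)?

Alveolar: /s/ ~ /z/
Postalveolar: /ʃ/ ~ /ʒ/
Retroflex: /ʂ/ ~ /ʐ/
Palatal: /ç/ ~ /ʝ/
Labiodental: only /v/ (voiced); no voiceless partner.
So /v/ is the unpaired segment.

/v/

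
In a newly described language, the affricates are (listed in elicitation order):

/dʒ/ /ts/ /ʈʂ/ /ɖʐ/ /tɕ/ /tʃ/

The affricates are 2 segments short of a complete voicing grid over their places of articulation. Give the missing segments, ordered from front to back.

/dz/, /dʑ/

alveolar: voiceless /ts/, voiced —.
postalveolar: voiceless /tʃ/, voiced /dʒ/.
retroflex: voiceless /ʈʂ/, voiced /ɖʐ/.
alveolo-palatal: voiceless /tɕ/, voiced —.
Gaps, from front to back: alveolar lacks voiced (/dz/); alveolo-palatal lacks voiced (/dʑ/).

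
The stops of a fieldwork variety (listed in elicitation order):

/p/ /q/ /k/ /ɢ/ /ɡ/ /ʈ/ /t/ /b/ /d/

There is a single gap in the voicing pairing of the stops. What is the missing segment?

place of articulation  voiceless  voiced  
bilabial          p         b       
alveolar          t         d       
retroflex         ʈ         —       
velar             k         ɡ       
uvular            q         ɢ       
The retroflex row has no voiced member, so the gap is the voiced retroflex stop /ɖ/.

/ɖ/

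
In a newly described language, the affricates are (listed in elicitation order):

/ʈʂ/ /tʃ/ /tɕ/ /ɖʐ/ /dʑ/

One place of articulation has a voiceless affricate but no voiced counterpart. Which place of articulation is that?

postalveolar

Voiceless: /tʃ/ (postalveolar), /ʈʂ/ (retroflex), /tɕ/ (alveolo-palatal).
Voiced: /ɖʐ/ (retroflex), /dʑ/ (alveolo-palatal).
Every place of articulation has a voiced member except postalveolar, where /dʒ/ would be expected.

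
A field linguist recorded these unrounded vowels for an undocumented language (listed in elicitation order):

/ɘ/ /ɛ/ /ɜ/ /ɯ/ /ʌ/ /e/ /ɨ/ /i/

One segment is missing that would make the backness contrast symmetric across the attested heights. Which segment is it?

/ɤ/

high: front /i/, central /ɨ/, back /ɯ/.
high-mid: front /e/, central /ɘ/, back —.
low-mid: front /ɛ/, central /ɜ/, back /ʌ/.
The high-mid row has no back member, so the gap is the high-mid back unrounded vowel /ɤ/.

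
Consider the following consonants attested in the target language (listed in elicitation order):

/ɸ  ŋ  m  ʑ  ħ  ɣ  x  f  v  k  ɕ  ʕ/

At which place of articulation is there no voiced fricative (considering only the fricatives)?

bilabial: voiceless /ɸ/, voiced —.
labiodental: voiceless /f/, voiced /v/.
alveolo-palatal: voiceless /ɕ/, voiced /ʑ/.
velar: voiceless /x/, voiced /ɣ/.
pharyngeal: voiceless /ħ/, voiced /ʕ/.
Every place of articulation has a voiced member except bilabial, where /β/ would be expected.

bilabial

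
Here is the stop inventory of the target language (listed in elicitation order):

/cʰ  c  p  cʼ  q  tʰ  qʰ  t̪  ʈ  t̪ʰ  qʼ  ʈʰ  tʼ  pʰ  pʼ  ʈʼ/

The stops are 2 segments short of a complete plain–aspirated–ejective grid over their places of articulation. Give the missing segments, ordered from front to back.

Plain: /p/ (bilabial), /t̪/ (dental), /ʈ/ (retroflex), /c/ (palatal), /q/ (uvular).
Aspirated: /pʰ/ (bilabial), /t̪ʰ/ (dental), /tʰ/ (alveolar), /ʈʰ/ (retroflex), /cʰ/ (palatal), /qʰ/ (uvular).
Ejective: /pʼ/ (bilabial), /tʼ/ (alveolar), /ʈʼ/ (retroflex), /cʼ/ (palatal), /qʼ/ (uvular).
Gaps, from front to back: dental lacks ejective (/t̪ʼ/); alveolar lacks plain (/t/).

/t̪ʼ/, /t/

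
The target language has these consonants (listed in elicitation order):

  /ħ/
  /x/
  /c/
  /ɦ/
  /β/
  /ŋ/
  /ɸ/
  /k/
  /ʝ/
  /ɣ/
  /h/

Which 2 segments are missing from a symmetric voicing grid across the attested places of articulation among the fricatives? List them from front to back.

/ç/, /ʕ/

bilabial: voiceless /ɸ/, voiced /β/.
palatal: voiceless —, voiced /ʝ/.
velar: voiceless /x/, voiced /ɣ/.
pharyngeal: voiceless /ħ/, voiced —.
glottal: voiceless /h/, voiced /ɦ/.
Gaps, from front to back: palatal lacks voiceless (/ç/); pharyngeal lacks voiced (/ʕ/).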